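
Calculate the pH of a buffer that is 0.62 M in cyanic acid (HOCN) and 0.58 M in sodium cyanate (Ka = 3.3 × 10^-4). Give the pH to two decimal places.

pH = 3.45

pKa = −log(3.3 × 10^-4) = 3.481
pH = pKa + log([A⁻]/[HA]) = 3.481 + log(0.58/0.62)
pH = 3.481 + (-0.029) = 3.45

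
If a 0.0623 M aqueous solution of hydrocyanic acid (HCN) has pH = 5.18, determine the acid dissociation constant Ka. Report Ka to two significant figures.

Ka = 7.0 × 10^-10

[H+] = 10^(-5.18) = 6.61 × 10^-6 M
At equilibrium [HA] = 0.0623 − 6.61 × 10^-6 = 6.23 × 10^-2 M
Ka = [H+][A-]/[HA] = (6.61 × 10^-6)² / 6.23 × 10^-2 = 7.0 × 10^-10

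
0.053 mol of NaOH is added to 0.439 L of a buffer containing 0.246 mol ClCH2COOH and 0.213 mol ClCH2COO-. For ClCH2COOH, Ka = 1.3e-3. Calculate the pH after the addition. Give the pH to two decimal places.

pH = 3.03

OH- converts ClCH2COOH to ClCH2COO-: ClCH2COOH → 0.193 mol, ClCH2COO- → 0.266 mol.
pKa = −log(1.3 × 10^-3) = 2.886
pH = pKa + log([A⁻]/[HA]) = 2.886 + log(0.266/0.193) = 2.886 +0.139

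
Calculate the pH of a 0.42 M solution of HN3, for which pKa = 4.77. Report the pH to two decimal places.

pH = 2.57

HN3 ⇌ N3- + H+
Ka = 10^(−4.77) = 1.70 × 10^-5
From the ICE table, Ka = [H+]²/(0.42 − [H+]) = 1.70 × 10^-5.
Neglecting [H+] in the denominator: [H+] = √(1.70 × 10^-5 × 0.42) = 2.67 × 10^-3 M
([H+]/C₀ = 0.64% < 5%, so the approximation holds.)
pH = −log[H+] = −log(2.67 × 10^-3) = 2.57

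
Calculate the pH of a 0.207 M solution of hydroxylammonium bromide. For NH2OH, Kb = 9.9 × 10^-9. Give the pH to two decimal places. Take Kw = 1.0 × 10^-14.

NH3OH+ is the conjugate acid of the weak base NH2OH.
Ka = Kw/Kb = 1.0×10^-14 / 9.9 × 10^-9 = 1.01 × 10^-6
Ka = [H+]²/(0.207 − [H+]) = 1.01 × 10^-6
Since Ka ≪ C₀, [H+] ≈ √(Ka·C₀) = 4.57 × 10^-4 M.
([H+]/C₀ = 0.22% < 5%, so the approximation holds.)
pH = −log(4.57 × 10^-4) = 3.34

pH = 3.34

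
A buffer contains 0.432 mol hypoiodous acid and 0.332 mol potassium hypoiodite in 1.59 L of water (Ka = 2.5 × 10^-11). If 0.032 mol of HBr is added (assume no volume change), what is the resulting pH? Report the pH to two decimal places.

pH = 10.41

Added H+ converts OI- to HOI: HOI → 0.464 mol, OI- → 0.3 mol.
pKa = −log(2.5 × 10^-11) = 10.602
pH = pKa + log([A⁻]/[HA]) = 10.602 + log(0.3/0.464) = 10.602 -0.189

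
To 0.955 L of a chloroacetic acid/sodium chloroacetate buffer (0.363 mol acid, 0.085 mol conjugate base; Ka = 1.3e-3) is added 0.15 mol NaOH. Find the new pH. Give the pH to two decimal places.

pH = 2.93

After neutralization: n(ClCH2COOH) = 0.213 mol, n(ClCH2COO-) = 0.235 mol.
pKa = −log(1.3 × 10^-3) = 2.886
Henderson–Hasselbalch with mole ratio 0.235/0.213: pH = 2.886 + (+0.043)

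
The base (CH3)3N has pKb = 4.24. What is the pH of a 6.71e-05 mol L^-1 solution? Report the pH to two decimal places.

(CH3)3N + H2O ⇌ (CH3)3NH+ + OH-
Kb = 10^(−4.24) = 5.75 × 10^-5
From the ICE table, Kb = [OH-]²/(6.71e-05 − [OH-]) = 5.75 × 10^-5.
The 5% rule fails; solving [OH-]² + Kb·[OH-] − Kb·C₀ = 0 exactly:
[OH-] = [−5.75e-05 + √(5.75e-05² + 1.54e-08)]/2 = 3.97 × 10^-5 M
pOH = −log(3.97 × 10^-5) = 4.40; pH = 14.00 − 4.40 = 9.60

pH = 9.60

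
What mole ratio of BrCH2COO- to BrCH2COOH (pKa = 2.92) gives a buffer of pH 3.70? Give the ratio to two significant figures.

ratio = 6.0

pH = pKa + log(r) ⇒ log(r) = 3.70 − 2.92 = +0.78
r = [BrCH2COO-]/[BrCH2COOH] = 10^(+0.78) = 6.03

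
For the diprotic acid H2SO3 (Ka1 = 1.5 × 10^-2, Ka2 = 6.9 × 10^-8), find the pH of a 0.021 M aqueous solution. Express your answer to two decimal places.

Since Ka1 ≫ Ka2, the first ionization dominates [H+].
Ka1 = x²/(0.021 − x) = 1.5 × 10^-2
Solving the quadratic: x = (−Ka1 + √(Ka1² + 4·Ka1·C₀))/2 = 1.18 × 10^-2 M
pH = −log(1.18 × 10^-2) = 1.93

pH = 1.93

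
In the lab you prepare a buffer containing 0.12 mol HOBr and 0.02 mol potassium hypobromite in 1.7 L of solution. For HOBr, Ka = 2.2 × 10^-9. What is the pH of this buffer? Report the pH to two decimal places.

pKa = −log(2.2 × 10^-9) = 8.658
pH = pKa + log([A⁻]/[HA]) = 8.658 + log(0.02/0.12)
pH = 8.658 + (-0.778) = 7.88

pH = 7.88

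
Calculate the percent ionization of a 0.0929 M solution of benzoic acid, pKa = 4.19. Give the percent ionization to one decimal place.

C6H5COOH ⇌ C6H5COO- + H+; let x = [H+] at equilibrium.
Ka = 10^(−4.19) = 6.46 × 10^-5
x ≈ √(Ka·C₀) = √(6.46 × 10^-5 × 0.0929) = 2.45 × 10^-3 M
% ionization = x/C₀ × 100% = 2.45 × 10^-3/0.0929 × 100% = 2.6%

2.6%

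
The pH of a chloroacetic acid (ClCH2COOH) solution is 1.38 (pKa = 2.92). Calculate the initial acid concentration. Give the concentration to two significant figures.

[H+] = 10^(-1.38) = 4.17 × 10^-2 M = x
Ka = 10^(−2.92) = 1.20 × 10^-3
Ka = x²/(C₀ − x) ⇒ C₀ = x + x²/Ka
C₀ = 4.17 × 10^-2 + (4.17 × 10^-2)²/(1.20 × 10^-3) = 1.49 M

C₀ = 1.5 M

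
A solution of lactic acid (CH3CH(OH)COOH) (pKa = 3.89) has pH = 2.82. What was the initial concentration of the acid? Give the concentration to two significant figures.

[H+] = 10^(-2.82) = 1.51 × 10^-3 M = x
Ka = 10^(−3.89) = 1.29 × 10^-4
Ka = x²/(C₀ − x) ⇒ C₀ = x + x²/Ka
C₀ = 1.51 × 10^-3 + (1.51 × 10^-3)²/(1.29 × 10^-4) = 1.92 × 10^-2 M

C₀ = 1.9 × 10^-2 M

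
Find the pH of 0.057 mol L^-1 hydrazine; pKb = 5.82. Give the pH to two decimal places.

N2H4 + H2O ⇌ N2H5+ + OH-
Kb = 10^(−5.82) = 1.51 × 10^-6
From the ICE table, Kb = x²/(0.057 − x) = 1.51 × 10^-6.
Assume x ≪ 0.057: x ≈ √(1.51 × 10^-6 × 0.057) = 2.93 × 10^-4 M
(x/C₀ = 0.51% < 5%, so the approximation holds.)
pOH = 3.53, so pH = 14.00 − pOH = 10.47

pH = 10.47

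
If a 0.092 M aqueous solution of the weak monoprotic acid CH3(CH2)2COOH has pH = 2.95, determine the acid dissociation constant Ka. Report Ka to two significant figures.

Ka = 1.4 × 10^-5

[H+] = 10^(-2.95) = 1.12 × 10^-3 M
At equilibrium [HA] = 0.092 − 1.12 × 10^-3 = 9.09 × 10^-2 M
Ka = [H+][A-]/[HA] = (1.12 × 10^-3)² / 9.09 × 10^-2 = 1.4 × 10^-5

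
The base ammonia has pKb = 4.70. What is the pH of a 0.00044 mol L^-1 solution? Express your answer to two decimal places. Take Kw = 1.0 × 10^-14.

NH3 + H2O ⇌ NH4+ + OH-
Kb = 10^(−4.70) = 2.00 × 10^-5
Kb = x²/(0.00044 − x) = 2.00 × 10^-5
x is not negligible relative to C₀; solve x² + 2e-05·x − 8.8e-09 = 0.
x = (−Kb + √(Kb² + 4·Kb·C₀))/2 = 8.43 × 10^-5 M
pOH = −log(8.43 × 10^-5) = 4.07; pH = 14.00 − 4.07 = 9.93

pH = 9.93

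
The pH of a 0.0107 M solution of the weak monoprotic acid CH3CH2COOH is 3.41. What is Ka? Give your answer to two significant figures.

[H+] = 10^(-3.41) = 3.89 × 10^-4 M
At equilibrium [HA] = 0.0107 − 3.89 × 10^-4 = 1.03 × 10^-2 M
Ka = [H+][A-]/[HA] = (3.89 × 10^-4)² / 1.03 × 10^-2 = 1.5 × 10^-5

Ka = 1.5 × 10^-5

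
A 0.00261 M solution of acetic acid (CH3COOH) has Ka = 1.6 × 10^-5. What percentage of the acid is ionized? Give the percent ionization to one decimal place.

7.5%

CH3COOH ⇌ CH3COO- + H+; let x = [H+] at equilibrium.
Ka = x²/(C₀ − x); solving the quadratic gives x = 1.97 × 10^-4 M.
% ionization = x/C₀ × 100% = 1.97 × 10^-4/0.00261 × 100% = 7.5%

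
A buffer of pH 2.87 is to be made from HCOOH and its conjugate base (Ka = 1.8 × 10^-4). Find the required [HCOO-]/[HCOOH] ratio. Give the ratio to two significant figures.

ratio = 0.13

pKa = -log(1.8 × 10^-4) = 3.745
pH = pKa + log(r) ⇒ log(r) = 2.87 − 3.745 = -0.875
r = [HCOO-]/[HCOOH] = 10^(-0.875) = 0.133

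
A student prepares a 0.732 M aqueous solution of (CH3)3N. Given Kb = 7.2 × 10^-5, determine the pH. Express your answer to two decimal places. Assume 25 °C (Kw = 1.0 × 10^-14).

(CH3)3N + H2O ⇌ (CH3)3NH+ + OH-
From the ICE table, Kb = [OH-]²/(0.732 − [OH-]) = 7.2 × 10^-5.
Since Kb ≪ C₀, [OH-] ≈ √(Kb·C₀) = 7.26 × 10^-3 M.
Check: 0.99% ionized — well under 5%, approximation valid.
pOH = 2.14, so pH = 14.00 − pOH = 11.86

pH = 11.86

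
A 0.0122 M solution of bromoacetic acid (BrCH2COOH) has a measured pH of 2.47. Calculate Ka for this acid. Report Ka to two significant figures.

[H+] = 10^(-2.47) = 3.39 × 10^-3 M
At equilibrium [HA] = 0.0122 − 3.39 × 10^-3 = 8.81 × 10^-3 M
Ka = [H+][A-]/[HA] = (3.39 × 10^-3)² / 8.81 × 10^-3 = 1.3 × 10^-3

Ka = 1.3 × 10^-3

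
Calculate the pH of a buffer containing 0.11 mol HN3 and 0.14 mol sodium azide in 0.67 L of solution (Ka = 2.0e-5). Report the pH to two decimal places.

pKa = −log(2.0 × 10^-5) = 4.699
Henderson–Hasselbalch: pH = pKa + log([N3-]/[HN3]) = 4.699 + log(0.14/0.11)
pH = 4.699 + (+0.105) = 4.80

pH = 4.80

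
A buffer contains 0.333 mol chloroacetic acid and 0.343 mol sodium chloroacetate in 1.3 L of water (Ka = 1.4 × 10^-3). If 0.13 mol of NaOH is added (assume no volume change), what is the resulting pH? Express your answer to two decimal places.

OH- converts ClCH2COOH to ClCH2COO-: ClCH2COOH → 0.203 mol, ClCH2COO- → 0.473 mol.
pKa = −log(1.4 × 10^-3) = 2.854
Henderson–Hasselbalch with mole ratio 0.473/0.203: pH = 2.854 + (+0.367)

pH = 3.22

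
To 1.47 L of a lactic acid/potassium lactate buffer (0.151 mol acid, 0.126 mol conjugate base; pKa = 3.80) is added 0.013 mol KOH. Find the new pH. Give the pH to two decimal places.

pH = 3.80

After neutralization: n(CH3CH(OH)COOH) = 0.138 mol, n(CH3CH(OH)COO-) = 0.139 mol.
Henderson–Hasselbalch with mole ratio 0.139/0.138: pH = 3.80 + (+0.003)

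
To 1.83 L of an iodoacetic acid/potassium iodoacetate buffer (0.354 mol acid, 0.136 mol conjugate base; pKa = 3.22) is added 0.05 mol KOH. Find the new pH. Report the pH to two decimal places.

pH = 3.01

After neutralization: n(ICH2COOH) = 0.304 mol, n(ICH2COO-) = 0.186 mol.
pH = pKa + log(n_ICH2COO-/n_ICH2COOH) = 3.22 + log(0.186/0.304) = 3.22 + (-0.213)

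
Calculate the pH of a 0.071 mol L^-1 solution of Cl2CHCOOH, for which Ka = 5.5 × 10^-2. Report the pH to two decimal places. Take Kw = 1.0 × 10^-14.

Cl2CHCOOH ⇌ Cl2CHCOO- + H+
Ka = [H+]²/(0.071 − [H+]) = 5.5 × 10^-2
The 5% rule fails; solving [H+]² + Ka·[H+] − Ka·C₀ = 0 exactly:
[H+] = (−Ka + √(Ka² + 4·Ka·C₀))/2 = 4.08 × 10^-2 M
pH = −log(4.08 × 10^-2) = 1.39

pH = 1.39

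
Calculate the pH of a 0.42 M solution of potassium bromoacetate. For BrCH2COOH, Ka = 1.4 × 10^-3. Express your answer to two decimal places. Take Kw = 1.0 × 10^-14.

pH = 8.24

BrCH2COO- is the conjugate base of the weak acid BrCH2COOH.
Kb = Kw/Ka = 1.0×10^-14 / 1.4 × 10^-3 = 7.14 × 10^-12
Let x = [OH-] at equilibrium. Kb = x²/(0.42 − x).
Neglecting x in the denominator: x = √(7.14 × 10^-12 × 0.42) = 1.73 × 10^-6 M
pOH = −log(1.73 × 10^-6) = 5.76; pH = 14.00 − 5.76 = 8.24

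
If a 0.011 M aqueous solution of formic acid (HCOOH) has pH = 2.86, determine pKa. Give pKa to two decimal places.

pKa = 3.70

[H+] = 10^(-2.86) = 1.38 × 10^-3 M
At equilibrium [HA] = 0.011 − 1.38 × 10^-3 = 9.62 × 10^-3 M
Ka = [H+][A-]/[HA] = (1.38 × 10^-3)² / 9.62 × 10^-3 = 1.98 × 10^-4
pKa = -log(1.98 × 10^-4) = 3.70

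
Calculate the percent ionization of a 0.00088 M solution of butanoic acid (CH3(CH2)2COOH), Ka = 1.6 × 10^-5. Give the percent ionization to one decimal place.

12.6%

CH3(CH2)2COOH ⇌ CH3(CH2)2COO- + H+; let x = [H+] at equilibrium.
Solve x² + 1.6e-05x − 1.41e-08 = 0 → x = 1.11 × 10^-4 M
% ionization = x/C₀ × 100% = 1.11 × 10^-4/0.00088 × 100% = 12.6%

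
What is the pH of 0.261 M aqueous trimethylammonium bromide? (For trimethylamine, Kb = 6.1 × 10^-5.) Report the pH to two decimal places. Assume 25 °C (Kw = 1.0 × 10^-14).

pH = 5.18

(CH3)3NH+ is the conjugate acid of the weak base (CH3)3N.
Ka = Kw/Kb = 1.0×10^-14 / 6.1 × 10^-5 = 1.64 × 10^-10
From the ICE table, Ka = [H+]²/(0.261 − [H+]) = 1.64 × 10^-10.
Assume [H+] ≪ 0.261: [H+] ≈ √(1.64 × 10^-10 × 0.261) = 6.54 × 10^-6 M
Check: 0.0025% ionized — well under 5%, approximation valid.
pH = −log[H+] = −log(6.54 × 10^-6) = 5.18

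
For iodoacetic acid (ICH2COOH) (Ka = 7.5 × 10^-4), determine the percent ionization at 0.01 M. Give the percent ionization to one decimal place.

ICH2COOH ⇌ ICH2COO- + H+; let x = [H+] at equilibrium.
Solve x² + 0.00075x − 7.5e-06 = 0 → x = 2.39 × 10^-3 M
Fraction ionized = 2.39 × 10^-3 / 0.01 = 0.2390 → 23.9%

23.9%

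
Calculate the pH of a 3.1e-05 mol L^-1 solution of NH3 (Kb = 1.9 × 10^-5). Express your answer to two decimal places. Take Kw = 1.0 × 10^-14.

pH = 9.22

NH3 + H2O ⇌ NH4+ + OH-
Kb = [OH-]²/(3.1e-05 − [OH-]) = 1.9 × 10^-5
The 5% rule fails; solving [OH-]² + Kb·[OH-] − Kb·C₀ = 0 exactly:
[OH-] = [−1.9e-05 + √(1.9e-05² + 2.36e-09)]/2 = 1.66 × 10^-5 M
pOH = 4.78, so pH = 14.00 − pOH = 9.22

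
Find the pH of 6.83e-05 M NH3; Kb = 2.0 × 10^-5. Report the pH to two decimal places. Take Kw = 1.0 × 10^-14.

pH = 9.45

NH3 + H2O ⇌ NH4+ + OH-
From the ICE table, Kb = x²/(6.83e-05 − x) = 2.0 × 10^-5.
The 5% rule fails; solving x² + Kb·x − Kb·C₀ = 0 exactly:
x = [−2e-05 + √(2e-05² + 5.46e-09)]/2 = 2.83 × 10^-5 M
pOH = −log(2.83 × 10^-5) = 4.55; pH = 14.00 − 4.55 = 9.45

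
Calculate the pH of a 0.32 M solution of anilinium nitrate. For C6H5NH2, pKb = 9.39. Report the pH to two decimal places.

pH = 2.55

C6H5NH3+ is the conjugate acid of the weak base C6H5NH2.
Kb = 10^(−9.39) = 4.07 × 10^-10
Ka = Kw/Kb = 1.0×10^-14 / 4.07 × 10^-10 = 2.46 × 10^-5
Ka = [H+]²/(0.32 − [H+]) = 2.46 × 10^-5
Assume [H+] ≪ 0.32: [H+] ≈ √(2.46 × 10^-5 × 0.32) = 2.81 × 10^-3 M
Check: 0.88% ionized — well under 5%, approximation valid.
pH = −log(2.81 × 10^-3) = 2.55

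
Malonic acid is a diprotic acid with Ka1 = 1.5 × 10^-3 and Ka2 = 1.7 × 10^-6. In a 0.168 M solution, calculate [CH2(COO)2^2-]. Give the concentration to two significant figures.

First ionization gives [H+] ≈ [CH2(COOH)COO-] = 1.51 × 10^-2 M.
Second step: Ka2 = [H+][CH2(COO)2^2-]/[CH2(COOH)COO-] ≈ [CH2(COO)2^2-] (since [H+] ≈ [CH2(COOH)COO-]).
So [CH2(COO)2^2-] ≈ Ka2.

1.7 × 10^-6 M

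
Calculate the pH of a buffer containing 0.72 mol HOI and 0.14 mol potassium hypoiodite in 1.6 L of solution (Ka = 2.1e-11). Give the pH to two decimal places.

pKa = −log(2.1 × 10^-11) = 10.678
pH = pKa + log([A⁻]/[HA]) = 10.678 + log(0.14/0.72)
pH = 10.678 + (-0.711) = 9.97

pH = 9.97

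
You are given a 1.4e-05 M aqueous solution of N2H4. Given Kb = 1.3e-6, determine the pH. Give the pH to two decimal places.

pH = 8.56

N2H4 + H2O ⇌ N2H5+ + OH-
Kb = [OH-]²/(1.4e-05 − [OH-]) = 1.3 × 10^-6
The 5% rule fails; solving [OH-]² + Kb·[OH-] − Kb·C₀ = 0 exactly:
[OH-] = [−1.3e-06 + √(1.3e-06² + 7.28e-11)]/2 = 3.67 × 10^-6 M
pOH = −log(3.67 × 10^-6) = 5.44; pH = 14.00 − 5.44 = 8.56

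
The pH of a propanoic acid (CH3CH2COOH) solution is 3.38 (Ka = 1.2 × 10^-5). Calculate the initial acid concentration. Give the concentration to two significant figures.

C₀ = 1.5 × 10^-2 M

[H+] = 10^(-3.38) = 4.17 × 10^-4 M = x
Ka = x²/(C₀ − x) ⇒ C₀ = x + x²/Ka
C₀ = 4.17 × 10^-4 + (4.17 × 10^-4)²/(1.2 × 10^-5) = 1.49 × 10^-2 M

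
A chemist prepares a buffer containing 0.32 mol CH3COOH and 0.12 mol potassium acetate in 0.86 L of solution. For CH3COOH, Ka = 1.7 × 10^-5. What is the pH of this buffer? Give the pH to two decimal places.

pH = 4.34

pKa = −log(1.7 × 10^-5) = 4.770
Henderson–Hasselbalch: pH = pKa + log([CH3COO-]/[CH3COOH]) = 4.770 + log(0.12/0.32)
pH = 4.770 + (-0.426) = 4.34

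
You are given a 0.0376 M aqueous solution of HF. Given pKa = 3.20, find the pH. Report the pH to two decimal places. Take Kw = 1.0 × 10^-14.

HF ⇌ F- + H+
Ka = 10^(−3.20) = 6.31 × 10^-4
Let x = [H+] at equilibrium. Ka = x²/(0.0376 − x).
The 5% rule fails; solving x² + Ka·x − Ka·C₀ = 0 exactly:
x = [−0.000631 + √(0.000631² + 9.49e-05)]/2 = 4.57 × 10^-3 M
pH = −log[H+] = −log(4.57 × 10^-3) = 2.34

pH = 2.34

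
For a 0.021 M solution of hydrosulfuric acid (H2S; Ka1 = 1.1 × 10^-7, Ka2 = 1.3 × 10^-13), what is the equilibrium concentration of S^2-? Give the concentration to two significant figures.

1.3 × 10^-13 M

First ionization gives [H+] ≈ [HS-] = 4.81 × 10^-5 M.
Second step: Ka2 = [H+][S^2-]/[HS-] ≈ [S^2-] (since [H+] ≈ [HS-]).
So [S^2-] ≈ Ka2.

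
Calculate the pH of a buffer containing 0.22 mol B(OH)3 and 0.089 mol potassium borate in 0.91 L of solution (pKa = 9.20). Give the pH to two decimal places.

pH = pKa + log([A⁻]/[HA]) = 9.20 + log(0.089/0.22)
pH = 9.20 + (-0.393) = 8.81

pH = 8.81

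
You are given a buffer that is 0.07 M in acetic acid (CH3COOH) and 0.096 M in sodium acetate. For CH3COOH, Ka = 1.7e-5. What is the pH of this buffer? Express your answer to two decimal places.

pH = 4.91

pKa = −log(1.7 × 10^-5) = 4.770
Using pH = pKa + log([base]/[acid]) with [base]/[acid] = 0.096/0.07:
pH = 4.770 + (+0.137) = 4.91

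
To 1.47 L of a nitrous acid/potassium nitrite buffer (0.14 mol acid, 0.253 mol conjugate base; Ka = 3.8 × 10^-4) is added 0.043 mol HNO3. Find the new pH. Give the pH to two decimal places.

pH = 3.48

Added H+ converts NO2- to HNO2: HNO2 → 0.183 mol, NO2- → 0.21 mol.
pKa = −log(3.8 × 10^-4) = 3.420
pH = pKa + log([A⁻]/[HA]) = 3.420 + log(0.21/0.183) = 3.420 +0.060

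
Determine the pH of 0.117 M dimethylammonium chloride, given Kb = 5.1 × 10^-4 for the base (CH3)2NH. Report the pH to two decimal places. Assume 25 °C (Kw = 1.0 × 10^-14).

(CH3)2NH2+ is the conjugate acid of the weak base (CH3)2NH.
Ka = Kw/Kb = 1.0×10^-14 / 5.1 × 10^-4 = 1.96 × 10^-11
From the ICE table, Ka = [H+]²/(0.117 − [H+]) = 1.96 × 10^-11.
Assume [H+] ≪ 0.117: [H+] ≈ √(1.96 × 10^-11 × 0.117) = 1.51 × 10^-6 M
pH = −log(1.51 × 10^-6) = 5.82

pH = 5.82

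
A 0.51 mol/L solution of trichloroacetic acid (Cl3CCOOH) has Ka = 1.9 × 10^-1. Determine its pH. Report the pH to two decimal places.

pH = 0.64

Cl3CCOOH ⇌ Cl3CCOO- + H+
Let x = [H+] at equilibrium. Ka = x²/(0.51 − x).
The 5% rule fails; solving x² + Ka·x − Ka·C₀ = 0 exactly:
x = [−0.19 + √(0.19² + 0.388)]/2 = 2.30 × 10^-1 M
pH = −log[H+] = −log(2.30 × 10^-1) = 0.64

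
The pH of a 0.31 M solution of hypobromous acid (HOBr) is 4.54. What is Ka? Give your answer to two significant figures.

Ka = 2.7 × 10^-9

[H+] = 10^(-4.54) = 2.88 × 10^-5 M
At equilibrium [HA] = 0.31 − 2.88 × 10^-5 = 3.10 × 10^-1 M
Ka = [H+][A-]/[HA] = (2.88 × 10^-5)² / 3.10 × 10^-1 = 2.7 × 10^-9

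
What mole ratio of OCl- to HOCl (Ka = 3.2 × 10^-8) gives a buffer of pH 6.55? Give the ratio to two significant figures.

pKa = -log(3.2 × 10^-8) = 7.495
pH = pKa + log(r) ⇒ log(r) = 6.55 − 7.495 = -0.945
r = [OCl-]/[HOCl] = 10^(-0.945) = 0.114

ratio = 0.11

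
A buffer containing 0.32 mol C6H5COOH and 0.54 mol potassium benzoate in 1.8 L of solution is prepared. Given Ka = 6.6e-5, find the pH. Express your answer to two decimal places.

pKa = −log(6.6 × 10^-5) = 4.180
pH = pKa + log([A⁻]/[HA]) = 4.180 + log(0.54/0.32)
pH = 4.180 + (+0.227) = 4.41

pH = 4.41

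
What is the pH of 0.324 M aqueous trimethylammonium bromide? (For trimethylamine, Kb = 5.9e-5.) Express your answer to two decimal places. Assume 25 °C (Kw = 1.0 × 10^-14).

pH = 5.13

(CH3)3NH+ is the conjugate acid of the weak base (CH3)3N.
Ka = Kw/Kb = 1.0×10^-14 / 5.9 × 10^-5 = 1.69 × 10^-10
Let x = [H+] at equilibrium. Ka = x²/(0.324 − x).
Assume x ≪ 0.324: x ≈ √(1.69 × 10^-10 × 0.324) = 7.40 × 10^-6 M
Check: 0.0023% ionized — well under 5%, approximation valid.
pH = −log(7.40 × 10^-6) = 5.13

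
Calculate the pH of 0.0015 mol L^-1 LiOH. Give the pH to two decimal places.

LiOH is a strong base; [OH-] = 0.0015 M.
pOH = -log(0.0015) = 2.82
pH = 14.00 - 2.82 = 11.18

pH = 11.18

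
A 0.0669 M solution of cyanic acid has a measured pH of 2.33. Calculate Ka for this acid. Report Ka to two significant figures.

Ka = 3.5 × 10^-4

[H+] = 10^(-2.33) = 4.68 × 10^-3 M
At equilibrium [HA] = 0.0669 − 4.68 × 10^-3 = 6.22 × 10^-2 M
Ka = [H+][A-]/[HA] = (4.68 × 10^-3)² / 6.22 × 10^-2 = 3.5 × 10^-4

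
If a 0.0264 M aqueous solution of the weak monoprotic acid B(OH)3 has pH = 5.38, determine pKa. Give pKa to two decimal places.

pKa = 9.18

[H+] = 10^(-5.38) = 4.17 × 10^-6 M
At equilibrium [HA] = 0.0264 − 4.17 × 10^-6 = 2.64 × 10^-2 M
Ka = [H+][A-]/[HA] = (4.17 × 10^-6)² / 2.64 × 10^-2 = 6.59 × 10^-10
pKa = -log(6.59 × 10^-10) = 9.18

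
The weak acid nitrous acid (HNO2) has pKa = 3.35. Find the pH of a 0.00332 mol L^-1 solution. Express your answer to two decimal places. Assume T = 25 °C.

pH = 2.99

HNO2 ⇌ NO2- + H+
Ka = 10^(−3.35) = 4.47 × 10^-4
Let x = [H+] at equilibrium. Ka = x²/(0.00332 − x).
x is not negligible relative to C₀; solve x² + 0.000447·x − 1.48e-06 = 0.
x = [−0.000447 + √(0.000447² + 5.94e-06)]/2 = 1.02 × 10^-3 M
pH = −log[H+] = −log(1.02 × 10^-3) = 2.99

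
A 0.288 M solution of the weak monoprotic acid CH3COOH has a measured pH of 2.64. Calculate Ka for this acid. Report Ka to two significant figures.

[H+] = 10^(-2.64) = 2.29 × 10^-3 M
At equilibrium [HA] = 0.288 − 2.29 × 10^-3 = 2.86 × 10^-1 M
Ka = [H+][A-]/[HA] = (2.29 × 10^-3)² / 2.86 × 10^-1 = 1.8 × 10^-5

Ka = 1.8 × 10^-5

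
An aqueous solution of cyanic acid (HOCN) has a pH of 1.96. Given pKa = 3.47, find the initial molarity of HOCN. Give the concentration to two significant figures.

[H+] = 10^(-1.96) = 1.10 × 10^-2 M = x
Ka = 10^(−3.47) = 3.39 × 10^-4
Ka = x²/(C₀ − x) ⇒ C₀ = x + x²/Ka
C₀ = 1.10 × 10^-2 + (1.10 × 10^-2)²/(3.39 × 10^-4) = 3.68 × 10^-1 M

C₀ = 3.7 × 10^-1 M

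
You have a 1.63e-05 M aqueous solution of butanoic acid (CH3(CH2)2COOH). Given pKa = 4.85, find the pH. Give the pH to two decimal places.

pH = 5.01

CH3(CH2)2COOH ⇌ CH3(CH2)2COO- + H+
Ka = 10^(−4.85) = 1.41 × 10^-5
From the ICE table, Ka = x²/(1.63e-05 − x) = 1.41 × 10^-5.
The 5% rule fails; solving x² + Ka·x − Ka·C₀ = 0 exactly:
x = [−1.41e-05 + √(1.41e-05² + 9.19e-10)]/2 = 9.67 × 10^-6 M
pH = −log(9.67 × 10^-6) = 5.01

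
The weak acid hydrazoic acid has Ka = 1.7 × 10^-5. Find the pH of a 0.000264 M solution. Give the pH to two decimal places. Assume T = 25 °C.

pH = 4.23

HN3 ⇌ N3- + H+
From the ICE table, Ka = [H+]²/(0.000264 − [H+]) = 1.7 × 10^-5.
[H+] is not negligible relative to C₀; solve [H+]² + 1.7e-05·[H+] − 4.49e-09 = 0.
[H+] = [−1.7e-05 + √(1.7e-05² + 1.8e-08)]/2 = 5.90 × 10^-5 M
pH = −log(5.90 × 10^-5) = 4.23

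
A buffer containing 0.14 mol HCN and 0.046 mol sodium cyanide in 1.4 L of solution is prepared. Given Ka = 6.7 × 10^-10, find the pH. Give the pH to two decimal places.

pH = 8.69

pKa = −log(6.7 × 10^-10) = 9.174
pH = pKa + log([A⁻]/[HA]) = 9.174 + log(0.046/0.14)
pH = 9.174 + (-0.483) = 8.69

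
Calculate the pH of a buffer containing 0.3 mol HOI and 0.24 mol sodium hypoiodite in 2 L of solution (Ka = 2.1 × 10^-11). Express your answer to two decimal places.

pH = 10.58

pKa = −log(2.1 × 10^-11) = 10.678
Using pH = pKa + log([base]/[acid]) with [base]/[acid] = 0.24/0.3:
pH = 10.678 + (-0.097) = 10.58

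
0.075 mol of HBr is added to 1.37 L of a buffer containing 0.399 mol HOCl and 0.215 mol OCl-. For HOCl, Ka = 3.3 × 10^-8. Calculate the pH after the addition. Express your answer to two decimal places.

After neutralization: n(HOCl) = 0.474 mol, n(OCl-) = 0.14 mol.
pKa = −log(3.3 × 10^-8) = 7.481
pH = pKa + log(n_OCl-/n_HOCl) = 7.481 + log(0.14/0.474) = 7.481 + (-0.530)

pH = 6.95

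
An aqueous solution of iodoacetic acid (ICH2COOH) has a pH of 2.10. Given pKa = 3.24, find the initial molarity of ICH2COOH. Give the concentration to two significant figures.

[H+] = 10^(-2.10) = 7.94 × 10^-3 M = x
Ka = 10^(−3.24) = 5.75 × 10^-4
Ka = x²/(C₀ − x) ⇒ C₀ = x + x²/Ka
C₀ = 7.94 × 10^-3 + (7.94 × 10^-3)²/(5.75 × 10^-4) = 1.18 × 10^-1 M

C₀ = 1.2 × 10^-1 M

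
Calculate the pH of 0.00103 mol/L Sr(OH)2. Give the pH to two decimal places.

Sr(OH)2 is a strong base (each formula unit releases 2 OH-); [OH-] = 0.00206 M.
pOH = -log(0.00206) = 2.69
pH = 14.00 - 2.69 = 11.31

pH = 11.31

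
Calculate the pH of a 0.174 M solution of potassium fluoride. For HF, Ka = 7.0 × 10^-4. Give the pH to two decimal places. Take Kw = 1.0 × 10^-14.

F- is the conjugate base of the weak acid HF.
Kb = Kw/Ka = 1.0×10^-14 / 7.0 × 10^-4 = 1.43 × 10^-11
Kb = [OH-]²/(0.174 − [OH-]) = 1.43 × 10^-11
Neglecting [OH-] in the denominator: [OH-] = √(1.43 × 10^-11 × 0.174) = 1.58 × 10^-6 M
Check: 0.00091% ionized — well under 5%, approximation valid.
pOH = −log(1.58 × 10^-6) = 5.80; pH = 14.00 − 5.80 = 8.20

pH = 8.20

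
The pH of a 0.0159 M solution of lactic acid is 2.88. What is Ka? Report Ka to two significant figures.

[H+] = 10^(-2.88) = 1.32 × 10^-3 M
At equilibrium [HA] = 0.0159 − 1.32 × 10^-3 = 1.46 × 10^-2 M
Ka = [H+][A-]/[HA] = (1.32 × 10^-3)² / 1.46 × 10^-2 = 1.2 × 10^-4

Ka = 1.2 × 10^-4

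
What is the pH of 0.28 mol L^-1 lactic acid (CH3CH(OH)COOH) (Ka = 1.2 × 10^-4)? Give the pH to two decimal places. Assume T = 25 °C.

pH = 2.24

CH3CH(OH)COOH ⇌ CH3CH(OH)COO- + H+
From the ICE table, Ka = x²/(0.28 − x) = 1.2 × 10^-4.
Assume x ≪ 0.28: x ≈ √(1.2 × 10^-4 × 0.28) = 5.80 × 10^-3 M
Check: 2.1% ionized — well under 5%, approximation valid.
pH = −log[H+] = −log(5.80 × 10^-3) = 2.24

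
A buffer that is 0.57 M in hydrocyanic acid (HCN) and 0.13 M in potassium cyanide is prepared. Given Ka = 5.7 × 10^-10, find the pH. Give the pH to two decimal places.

pKa = −log(5.7 × 10^-10) = 9.244
Henderson–Hasselbalch: pH = pKa + log([CN-]/[HCN]) = 9.244 + log(0.13/0.57)
pH = 9.244 + (-0.642) = 8.60

pH = 8.60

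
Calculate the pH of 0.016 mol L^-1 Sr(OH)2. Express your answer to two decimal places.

pH = 12.51

Sr(OH)2 is a strong base (each formula unit releases 2 OH-); [OH-] = 0.032 M.
pOH = -log(0.032) = 1.49
pH = 14.00 - 1.49 = 12.51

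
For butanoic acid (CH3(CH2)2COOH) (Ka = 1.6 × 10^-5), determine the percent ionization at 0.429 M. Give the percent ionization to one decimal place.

CH3(CH2)2COOH ⇌ CH3(CH2)2COO- + H+; let x = [H+] at equilibrium.
x ≈ √(Ka·C₀) = √(1.6 × 10^-5 × 0.429) = 2.62 × 10^-3 M
Fraction ionized = 2.62 × 10^-3 / 0.429 = 0.0061 → 0.6%

0.6%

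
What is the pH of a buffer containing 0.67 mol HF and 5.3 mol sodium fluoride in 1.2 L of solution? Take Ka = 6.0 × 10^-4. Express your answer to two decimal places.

pKa = −log(6.0 × 10^-4) = 3.222
pH = pKa + log([A⁻]/[HA]) = 3.222 + log(5.3/0.67)
pH = 3.222 + (+0.898) = 4.12

pH = 4.12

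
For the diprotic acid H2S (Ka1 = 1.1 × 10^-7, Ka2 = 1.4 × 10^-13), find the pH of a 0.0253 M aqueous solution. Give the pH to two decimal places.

pH = 4.28

Ka1 ≫ Ka2, so treat the first dissociation as the only significant source of H+.
Ka1 = x²/(0.0253 − x) = 1.1 × 10^-7
x ≈ √(1.1 × 10^-7 × 0.0253) = 5.28 × 10^-5 M
pH = −log(5.28 × 10^-5) = 4.28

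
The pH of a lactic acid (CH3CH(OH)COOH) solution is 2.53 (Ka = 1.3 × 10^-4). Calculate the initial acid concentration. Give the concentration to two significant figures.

C₀ = 7.0 × 10^-2 M

[H+] = 10^(-2.53) = 2.95 × 10^-3 M = x
Ka = x²/(C₀ − x) ⇒ C₀ = x + x²/Ka
C₀ = 2.95 × 10^-3 + (2.95 × 10^-3)²/(1.3 × 10^-4) = 6.99 × 10^-2 M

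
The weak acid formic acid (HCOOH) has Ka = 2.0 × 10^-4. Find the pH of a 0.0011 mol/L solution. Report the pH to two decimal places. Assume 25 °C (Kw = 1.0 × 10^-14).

HCOOH ⇌ HCOO- + H+
Ka = [H+]²/(0.0011 − [H+]) = 2.0 × 10^-4
[H+] is not negligible relative to C₀; solve [H+]² + 0.0002·[H+] − 2.2e-07 = 0.
[H+] = (−Ka + √(Ka² + 4·Ka·C₀))/2 = 3.80 × 10^-4 M
pH = −log[H+] = −log(3.80 × 10^-4) = 3.42

pH = 3.42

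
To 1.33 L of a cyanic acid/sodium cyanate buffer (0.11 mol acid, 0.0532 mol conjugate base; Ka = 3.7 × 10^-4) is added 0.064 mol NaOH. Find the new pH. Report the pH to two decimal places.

pH = 3.84

OH- converts HOCN to OCN-: HOCN → 0.046 mol, OCN- → 0.117 mol.
pKa = −log(3.7 × 10^-4) = 3.432
pH = pKa + log(n_OCN-/n_HOCN) = 3.432 + log(0.117/0.046) = 3.432 + (+0.405)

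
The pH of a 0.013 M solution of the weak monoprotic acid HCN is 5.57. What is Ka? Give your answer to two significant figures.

Ka = 5.6 × 10^-10

[H+] = 10^(-5.57) = 2.69 × 10^-6 M
At equilibrium [HA] = 0.013 − 2.69 × 10^-6 = 1.30 × 10^-2 M
Ka = [H+][A-]/[HA] = (2.69 × 10^-6)² / 1.30 × 10^-2 = 5.6 × 10^-10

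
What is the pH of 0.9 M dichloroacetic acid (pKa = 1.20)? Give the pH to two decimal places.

pH = 0.68

Cl2CHCOOH ⇌ Cl2CHCOO- + H+
Ka = 10^(−1.20) = 6.31 × 10^-2
Let x = [H+] at equilibrium. Ka = x²/(0.9 − x).
The 5% rule fails; solving x² + Ka·x − Ka·C₀ = 0 exactly:
x = [−0.0631 + √(0.0631² + 0.227)]/2 = 2.09 × 10^-1 M
pH = −log(2.09 × 10^-1) = 0.68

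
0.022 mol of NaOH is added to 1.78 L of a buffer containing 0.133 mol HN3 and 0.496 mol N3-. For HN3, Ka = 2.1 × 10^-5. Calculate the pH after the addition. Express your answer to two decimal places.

pH = 5.35

After neutralization: n(HN3) = 0.111 mol, n(N3-) = 0.518 mol.
pKa = −log(2.1 × 10^-5) = 4.678
pH = pKa + log(n_N3-/n_HN3) = 4.678 + log(0.518/0.111) = 4.678 + (+0.669)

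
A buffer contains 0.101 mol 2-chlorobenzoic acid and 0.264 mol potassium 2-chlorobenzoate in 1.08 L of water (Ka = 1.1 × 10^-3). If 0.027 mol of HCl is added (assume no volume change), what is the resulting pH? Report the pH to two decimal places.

Added H+ converts ClC6H4COO- to ClC6H4COOH: ClC6H4COOH → 0.128 mol, ClC6H4COO- → 0.237 mol.
pKa = −log(1.1 × 10^-3) = 2.959
pH = pKa + log([A⁻]/[HA]) = 2.959 + log(0.237/0.128) = 2.959 +0.268

pH = 3.23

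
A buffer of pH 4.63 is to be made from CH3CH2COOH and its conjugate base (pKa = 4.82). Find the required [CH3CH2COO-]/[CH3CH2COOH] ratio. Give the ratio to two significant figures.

ratio = 0.65

pH = pKa + log(r) ⇒ log(r) = 4.63 − 4.82 = -0.19
r = [CH3CH2COO-]/[CH3CH2COOH] = 10^(-0.19) = 0.646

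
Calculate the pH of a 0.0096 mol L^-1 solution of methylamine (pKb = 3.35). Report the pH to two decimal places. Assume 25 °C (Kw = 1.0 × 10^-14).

pH = 11.27

CH3NH2 + H2O ⇌ CH3NH3+ + OH-
Kb = 10^(−3.35) = 4.47 × 10^-4
Kb = [OH-]²/(0.0096 − [OH-]) = 4.47 × 10^-4
The 5% rule fails; solving [OH-]² + Kb·[OH-] − Kb·C₀ = 0 exactly:
[OH-] = (−Kb + √(Kb² + 4·Kb·C₀))/2 = 1.86 × 10^-3 M
pOH = 2.73, so pH = 14.00 − pOH = 11.27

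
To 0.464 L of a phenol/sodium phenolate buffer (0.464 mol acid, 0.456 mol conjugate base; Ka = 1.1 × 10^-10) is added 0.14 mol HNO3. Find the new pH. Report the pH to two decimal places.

Added H+ converts C6H5O- to C6H5OH: C6H5OH → 0.604 mol, C6H5O- → 0.316 mol.
pKa = −log(1.1 × 10^-10) = 9.959
pH = pKa + log([A⁻]/[HA]) = 9.959 + log(0.316/0.604) = 9.959 -0.281

pH = 9.68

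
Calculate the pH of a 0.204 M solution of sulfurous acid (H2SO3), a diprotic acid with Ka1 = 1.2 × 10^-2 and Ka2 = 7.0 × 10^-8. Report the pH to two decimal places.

pH = 1.36

Ka1 ≫ Ka2, so treat the first dissociation as the only significant source of H+.
Ka1 = x²/(0.204 − x) = 1.2 × 10^-2
Solving the quadratic: x = (−Ka1 + √(Ka1² + 4·Ka1·C₀))/2 = 4.38 × 10^-2 M
pH = −log(4.38 × 10^-2) = 1.36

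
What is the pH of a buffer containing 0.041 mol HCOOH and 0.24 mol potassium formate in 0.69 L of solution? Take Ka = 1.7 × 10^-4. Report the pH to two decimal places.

pH = 4.54

pKa = −log(1.7 × 10^-4) = 3.770
pH = pKa + log([A⁻]/[HA]) = 3.770 + log(0.24/0.041)
pH = 3.770 + (+0.767) = 4.54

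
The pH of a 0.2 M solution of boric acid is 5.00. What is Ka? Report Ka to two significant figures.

[H+] = 10^(-5.00) = 1.00 × 10^-5 M
At equilibrium [HA] = 0.2 − 1.00 × 10^-5 = 2.00 × 10^-1 M
Ka = [H+][A-]/[HA] = (1.00 × 10^-5)² / 2.00 × 10^-1 = 5.0 × 10^-10

Ka = 5.0 × 10^-10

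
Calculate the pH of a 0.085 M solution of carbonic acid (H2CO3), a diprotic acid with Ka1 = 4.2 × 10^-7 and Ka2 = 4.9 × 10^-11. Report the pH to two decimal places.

Ka1 ≫ Ka2, so treat the first dissociation as the only significant source of H+.
Ka1 = x²/(0.085 − x) = 4.2 × 10^-7
x ≈ √(4.2 × 10^-7 × 0.085) = 1.89 × 10^-4 M
pH = −log(1.89 × 10^-4) = 3.72

pH = 3.72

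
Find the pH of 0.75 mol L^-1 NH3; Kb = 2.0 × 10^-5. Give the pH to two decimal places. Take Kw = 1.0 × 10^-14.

pH = 11.59

NH3 + H2O ⇌ NH4+ + OH-
From the ICE table, Kb = [OH-]²/(0.75 − [OH-]) = 2.0 × 10^-5.
Neglecting [OH-] in the denominator: [OH-] = √(2.0 × 10^-5 × 0.75) = 3.87 × 10^-3 M
pOH = −log(3.87 × 10^-3) = 2.41; pH = 14.00 − 2.41 = 11.59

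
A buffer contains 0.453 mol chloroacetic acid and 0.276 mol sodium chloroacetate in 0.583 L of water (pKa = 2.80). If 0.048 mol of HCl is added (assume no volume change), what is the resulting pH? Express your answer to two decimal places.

After neutralization: n(ClCH2COOH) = 0.501 mol, n(ClCH2COO-) = 0.228 mol.
Henderson–Hasselbalch with mole ratio 0.228/0.501: pH = 2.80 + (-0.342)

pH = 2.46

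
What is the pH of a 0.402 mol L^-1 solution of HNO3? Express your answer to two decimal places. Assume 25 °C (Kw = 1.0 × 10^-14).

HNO3 is a strong acid and dissociates completely, so [H+] = 0.402 M.
pH = -log(0.402) = 0.40

pH = 0.40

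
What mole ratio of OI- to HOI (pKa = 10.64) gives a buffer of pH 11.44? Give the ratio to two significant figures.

ratio = 6.3

pH = pKa + log(r) ⇒ log(r) = 11.44 − 10.64 = +0.80
r = [OI-]/[HOI] = 10^(+0.80) = 6.31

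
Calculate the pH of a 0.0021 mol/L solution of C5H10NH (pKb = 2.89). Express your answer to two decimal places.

C5H10NH + H2O ⇌ C5H10NH2+ + OH-
Kb = 10^(−2.89) = 1.29 × 10^-3
From the ICE table, Kb = [OH-]²/(0.0021 − [OH-]) = 1.29 × 10^-3.
The 5% rule fails; solving [OH-]² + Kb·[OH-] − Kb·C₀ = 0 exactly:
[OH-] = (−Kb + √(Kb² + 4·Kb·C₀))/2 = 1.12 × 10^-3 M
pOH = 2.95, so pH = 14.00 − pOH = 11.05

pH = 11.05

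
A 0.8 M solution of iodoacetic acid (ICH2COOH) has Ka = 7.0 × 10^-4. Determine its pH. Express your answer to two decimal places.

pH = 1.63

ICH2COOH ⇌ ICH2COO- + H+
From the ICE table, Ka = [H+]²/(0.8 − [H+]) = 7.0 × 10^-4.
Since Ka ≪ C₀, [H+] ≈ √(Ka·C₀) = 2.37 × 10^-2 M.
Check: 3% ionized — well under 5%, approximation valid.
pH = −log[H+] = −log(2.37 × 10^-2) = 1.63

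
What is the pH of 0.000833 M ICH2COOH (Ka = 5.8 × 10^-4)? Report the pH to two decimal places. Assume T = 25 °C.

ICH2COOH ⇌ ICH2COO- + H+
Ka = [H+]²/(0.000833 − [H+]) = 5.8 × 10^-4
Here C₀/Ka ≈ 1.44, so the small-[H+] approximation fails. Use the quadratic:
[H+] = (−Ka + √(Ka² + 4·Ka·C₀))/2 = 4.63 × 10^-4 M
pH = −log[H+] = −log(4.63 × 10^-4) = 3.33

pH = 3.33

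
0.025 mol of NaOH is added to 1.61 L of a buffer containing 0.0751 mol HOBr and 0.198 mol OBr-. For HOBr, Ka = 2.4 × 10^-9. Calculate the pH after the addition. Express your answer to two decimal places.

pH = 9.27

OH- converts HOBr to OBr-: HOBr → 0.0501 mol, OBr- → 0.223 mol.
pKa = −log(2.4 × 10^-9) = 8.620
pH = pKa + log([A⁻]/[HA]) = 8.620 + log(0.223/0.0501) = 8.620 +0.648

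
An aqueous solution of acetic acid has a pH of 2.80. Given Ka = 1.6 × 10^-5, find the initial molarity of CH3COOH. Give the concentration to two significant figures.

C₀ = 1.6 × 10^-1 M

[H+] = 10^(-2.80) = 1.58 × 10^-3 M = x
Ka = x²/(C₀ − x) ⇒ C₀ = x + x²/Ka
C₀ = 1.58 × 10^-3 + (1.58 × 10^-3)²/(1.6 × 10^-5) = 1.58 × 10^-1 M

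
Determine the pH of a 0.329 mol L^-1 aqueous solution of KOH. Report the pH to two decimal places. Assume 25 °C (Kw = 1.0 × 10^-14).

pH = 13.52

KOH is a strong base; [OH-] = 0.329 M.
pOH = -log(0.329) = 0.48
pH = 14.00 - 0.48 = 13.52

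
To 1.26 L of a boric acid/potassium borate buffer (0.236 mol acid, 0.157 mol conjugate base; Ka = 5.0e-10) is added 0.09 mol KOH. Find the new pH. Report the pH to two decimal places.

OH- converts B(OH)3 to B(OH)4-: B(OH)3 → 0.146 mol, B(OH)4- → 0.247 mol.
pKa = −log(5.0 × 10^-10) = 9.301
Henderson–Hasselbalch with mole ratio 0.247/0.146: pH = 9.301 + (+0.228)

pH = 9.53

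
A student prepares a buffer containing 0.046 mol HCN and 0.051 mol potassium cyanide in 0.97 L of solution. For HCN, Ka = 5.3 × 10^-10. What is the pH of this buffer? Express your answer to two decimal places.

pH = 9.32

pKa = −log(5.3 × 10^-10) = 9.276
Using pH = pKa + log([base]/[acid]) with [base]/[acid] = 0.051/0.046:
pH = 9.276 + (+0.045) = 9.32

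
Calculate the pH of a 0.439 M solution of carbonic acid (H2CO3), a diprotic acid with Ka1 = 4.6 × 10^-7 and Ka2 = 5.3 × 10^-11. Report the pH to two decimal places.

pH = 3.35

Since Ka1 ≫ Ka2, the first ionization dominates [H+].
Ka1 = x²/(0.439 − x) = 4.6 × 10^-7
x ≈ √(4.6 × 10^-7 × 0.439) = 4.49 × 10^-4 M
pH = −log(4.49 × 10^-4) = 3.35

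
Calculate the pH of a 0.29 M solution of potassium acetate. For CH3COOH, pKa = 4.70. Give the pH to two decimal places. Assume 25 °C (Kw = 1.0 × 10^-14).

CH3COO- is the conjugate base of the weak acid CH3COOH.
Ka = 10^(−4.70) = 2.00 × 10^-5
Kb = Kw/Ka = 1.0×10^-14 / 2.00 × 10^-5 = 5.00 × 10^-10
Kb = x²/(0.29 − x) = 5.00 × 10^-10
Since Kb ≪ C₀, x ≈ √(Kb·C₀) = 1.20 × 10^-5 M.
Check: 0.0042% ionized — well under 5%, approximation valid.
pOH = 4.92, so pH = 14.00 − pOH = 9.08

pH = 9.08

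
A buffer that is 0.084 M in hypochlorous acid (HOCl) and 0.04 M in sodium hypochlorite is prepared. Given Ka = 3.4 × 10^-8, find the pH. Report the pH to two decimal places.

pH = 7.15

pKa = −log(3.4 × 10^-8) = 7.469
Using pH = pKa + log([base]/[acid]) with [base]/[acid] = 0.04/0.084:
pH = 7.469 + (-0.322) = 7.15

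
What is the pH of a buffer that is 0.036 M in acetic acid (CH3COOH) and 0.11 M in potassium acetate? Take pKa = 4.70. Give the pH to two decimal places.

Henderson–Hasselbalch: pH = pKa + log([CH3COO-]/[CH3COOH]) = 4.70 + log(0.11/0.036)
pH = 4.70 + (+0.485) = 5.19

pH = 5.19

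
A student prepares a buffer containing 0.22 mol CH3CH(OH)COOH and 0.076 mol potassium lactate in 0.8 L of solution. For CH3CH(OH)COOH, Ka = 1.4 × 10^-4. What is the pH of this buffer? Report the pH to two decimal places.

pKa = −log(1.4 × 10^-4) = 3.854
Henderson–Hasselbalch: pH = pKa + log([CH3CH(OH)COO-]/[CH3CH(OH)COOH]) = 3.854 + log(0.076/0.22)
pH = 3.854 + (-0.462) = 3.39

pH = 3.39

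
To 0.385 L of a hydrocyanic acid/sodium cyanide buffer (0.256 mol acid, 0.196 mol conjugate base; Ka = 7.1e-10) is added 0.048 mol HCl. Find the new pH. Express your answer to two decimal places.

After neutralization: n(HCN) = 0.304 mol, n(CN-) = 0.148 mol.
pKa = −log(7.1 × 10^-10) = 9.149
pH = pKa + log(n_CN-/n_HCN) = 9.149 + log(0.148/0.304) = 9.149 + (-0.313)

pH = 8.84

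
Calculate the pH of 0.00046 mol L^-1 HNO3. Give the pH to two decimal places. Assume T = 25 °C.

pH = 3.34

HNO3 is a strong acid and dissociates completely, so [H+] = 0.00046 M.
pH = -log(0.00046) = 3.34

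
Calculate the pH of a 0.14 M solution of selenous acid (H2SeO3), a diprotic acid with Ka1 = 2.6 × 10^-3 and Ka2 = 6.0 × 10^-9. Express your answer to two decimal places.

pH = 1.75

Since Ka1 ≫ Ka2, the first ionization dominates [H+].
Ka1 = x²/(0.14 − x) = 2.6 × 10^-3
Solving the quadratic: x = (−Ka1 + √(Ka1² + 4·Ka1·C₀))/2 = 1.78 × 10^-2 M
pH = −log(1.78 × 10^-2) = 1.75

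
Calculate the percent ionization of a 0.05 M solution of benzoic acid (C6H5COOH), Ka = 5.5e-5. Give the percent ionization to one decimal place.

3.3%

C6H5COOH ⇌ C6H5COO- + H+; let x = [H+] at equilibrium.
x ≈ √(Ka·C₀) = √(5.5 × 10^-5 × 0.05) = 1.66 × 10^-3 M
% ionization = x/C₀ × 100% = 1.66 × 10^-3/0.05 × 100% = 3.3%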